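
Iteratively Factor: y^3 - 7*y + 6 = (y - 1)*(y^2 + y - 6) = (y - 2)*(y - 1)*(y + 3)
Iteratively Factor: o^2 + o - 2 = (o - 1)*(o + 2)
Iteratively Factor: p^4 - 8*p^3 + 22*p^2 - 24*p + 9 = (p - 1)*(p^3 - 7*p^2 + 15*p - 9) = (p - 3)*(p - 1)*(p^2 - 4*p + 3) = (p - 3)^2*(p - 1)*(p - 1)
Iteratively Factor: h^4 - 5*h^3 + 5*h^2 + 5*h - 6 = (h + 1)*(h^3 - 6*h^2 + 11*h - 6) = (h - 1)*(h + 1)*(h^2 - 5*h + 6) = (h - 3)*(h - 1)*(h + 1)*(h - 2)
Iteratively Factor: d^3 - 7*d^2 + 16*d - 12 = (d - 2)*(d^2 - 5*d + 6) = (d - 3)*(d - 2)*(d - 2)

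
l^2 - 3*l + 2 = (l - 2)*(l - 1)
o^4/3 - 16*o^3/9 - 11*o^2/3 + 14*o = o*(o/3 + 1)*(o - 6)*(o - 7/3)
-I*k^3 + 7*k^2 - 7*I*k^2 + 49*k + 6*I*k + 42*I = (k + 7)*(k + 6*I)*(-I*k + 1)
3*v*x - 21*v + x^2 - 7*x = (3*v + x)*(x - 7)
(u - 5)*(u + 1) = u^2 - 4*u - 5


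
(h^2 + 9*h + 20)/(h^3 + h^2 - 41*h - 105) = (h + 4)/(h^2 - 4*h - 21)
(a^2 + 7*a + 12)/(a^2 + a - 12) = (a + 3)/(a - 3)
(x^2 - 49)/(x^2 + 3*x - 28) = (x - 7)/(x - 4)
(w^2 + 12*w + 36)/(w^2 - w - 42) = (w + 6)/(w - 7)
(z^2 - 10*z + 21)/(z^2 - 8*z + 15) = (z - 7)/(z - 5)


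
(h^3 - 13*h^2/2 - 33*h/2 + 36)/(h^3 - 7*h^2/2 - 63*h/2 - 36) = (2*h - 3)/(2*h + 3)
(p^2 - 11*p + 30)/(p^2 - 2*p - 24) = (p - 5)/(p + 4)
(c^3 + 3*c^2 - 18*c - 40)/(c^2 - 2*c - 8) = c + 5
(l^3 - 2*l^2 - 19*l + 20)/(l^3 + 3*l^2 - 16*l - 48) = (l^2 - 6*l + 5)/(l^2 - l - 12)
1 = 1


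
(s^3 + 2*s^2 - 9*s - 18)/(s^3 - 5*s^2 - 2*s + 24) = (s + 3)/(s - 4)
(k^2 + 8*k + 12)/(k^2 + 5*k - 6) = (k + 2)/(k - 1)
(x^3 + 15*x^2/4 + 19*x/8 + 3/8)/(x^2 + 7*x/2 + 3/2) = x + 1/4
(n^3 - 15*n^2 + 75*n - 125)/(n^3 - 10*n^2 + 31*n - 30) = (n^2 - 10*n + 25)/(n^2 - 5*n + 6)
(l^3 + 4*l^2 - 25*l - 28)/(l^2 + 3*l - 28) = l + 1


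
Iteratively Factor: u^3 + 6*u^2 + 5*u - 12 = (u + 4)*(u^2 + 2*u - 3) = (u + 3)*(u + 4)*(u - 1)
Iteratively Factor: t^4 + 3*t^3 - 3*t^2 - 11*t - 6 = (t + 1)*(t^3 + 2*t^2 - 5*t - 6) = (t + 1)*(t + 3)*(t^2 - t - 2) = (t - 2)*(t + 1)*(t + 3)*(t + 1)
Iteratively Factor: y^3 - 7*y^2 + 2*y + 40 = (y - 4)*(y^2 - 3*y - 10) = (y - 5)*(y - 4)*(y + 2)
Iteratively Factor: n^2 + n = (n + 1)*(n)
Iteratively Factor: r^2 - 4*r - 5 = (r + 1)*(r - 5)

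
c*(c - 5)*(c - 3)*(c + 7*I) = c^4 - 8*c^3 + 7*I*c^3 + 15*c^2 - 56*I*c^2 + 105*I*c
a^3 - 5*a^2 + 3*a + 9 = (a - 3)^2*(a + 1)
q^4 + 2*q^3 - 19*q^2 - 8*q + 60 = (q - 3)*(q - 2)*(q + 2)*(q + 5)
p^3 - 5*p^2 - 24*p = p*(p - 8)*(p + 3)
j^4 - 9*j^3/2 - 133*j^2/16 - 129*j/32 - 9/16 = (j - 6)*(j + 1/4)*(j + 1/2)*(j + 3/4)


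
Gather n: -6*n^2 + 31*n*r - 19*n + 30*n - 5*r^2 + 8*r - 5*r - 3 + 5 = -6*n^2 + n*(31*r + 11) - 5*r^2 + 3*r + 2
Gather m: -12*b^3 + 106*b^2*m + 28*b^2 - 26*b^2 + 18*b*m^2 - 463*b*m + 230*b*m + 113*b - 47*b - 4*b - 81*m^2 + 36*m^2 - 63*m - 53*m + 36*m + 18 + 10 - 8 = -12*b^3 + 2*b^2 + 62*b + m^2*(18*b - 45) + m*(106*b^2 - 233*b - 80) + 20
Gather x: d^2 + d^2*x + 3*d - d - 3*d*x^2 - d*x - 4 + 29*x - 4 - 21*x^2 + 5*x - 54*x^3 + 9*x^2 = d^2 + 2*d - 54*x^3 + x^2*(-3*d - 12) + x*(d^2 - d + 34) - 8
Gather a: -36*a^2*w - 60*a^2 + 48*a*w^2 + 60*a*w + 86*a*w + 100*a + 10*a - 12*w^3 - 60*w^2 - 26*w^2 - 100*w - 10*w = a^2*(-36*w - 60) + a*(48*w^2 + 146*w + 110) - 12*w^3 - 86*w^2 - 110*w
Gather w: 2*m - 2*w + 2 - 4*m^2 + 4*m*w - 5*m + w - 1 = -4*m^2 - 3*m + w*(4*m - 1) + 1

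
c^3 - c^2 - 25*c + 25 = (c - 5)*(c - 1)*(c + 5)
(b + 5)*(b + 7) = b^2 + 12*b + 35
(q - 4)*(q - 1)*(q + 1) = q^3 - 4*q^2 - q + 4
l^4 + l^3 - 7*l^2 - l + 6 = (l - 2)*(l - 1)*(l + 1)*(l + 3)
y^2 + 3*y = y*(y + 3)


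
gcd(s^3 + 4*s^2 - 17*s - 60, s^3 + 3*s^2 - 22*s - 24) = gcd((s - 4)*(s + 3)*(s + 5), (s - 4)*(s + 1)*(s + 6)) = s - 4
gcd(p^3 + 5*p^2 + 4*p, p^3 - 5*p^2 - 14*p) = p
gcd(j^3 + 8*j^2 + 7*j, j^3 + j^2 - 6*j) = j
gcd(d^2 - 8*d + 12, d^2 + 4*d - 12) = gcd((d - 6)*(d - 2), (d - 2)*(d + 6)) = d - 2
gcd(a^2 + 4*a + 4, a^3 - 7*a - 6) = a + 2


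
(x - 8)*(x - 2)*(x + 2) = x^3 - 8*x^2 - 4*x + 32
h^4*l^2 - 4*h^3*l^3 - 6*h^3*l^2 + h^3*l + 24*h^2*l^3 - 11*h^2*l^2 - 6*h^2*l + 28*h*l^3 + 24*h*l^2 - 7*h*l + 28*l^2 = (h - 7)*(h - 4*l)*(h*l + 1)*(h*l + l)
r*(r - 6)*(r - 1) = r^3 - 7*r^2 + 6*r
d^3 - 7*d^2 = d^2*(d - 7)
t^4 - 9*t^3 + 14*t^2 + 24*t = t*(t - 6)*(t - 4)*(t + 1)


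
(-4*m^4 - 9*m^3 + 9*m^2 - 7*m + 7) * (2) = -8*m^4 - 18*m^3 + 18*m^2 - 14*m + 14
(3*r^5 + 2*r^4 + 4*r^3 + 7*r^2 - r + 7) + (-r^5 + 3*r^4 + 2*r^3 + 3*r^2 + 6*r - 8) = 2*r^5 + 5*r^4 + 6*r^3 + 10*r^2 + 5*r - 1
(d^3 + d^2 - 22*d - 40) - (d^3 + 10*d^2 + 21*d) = -9*d^2 - 43*d - 40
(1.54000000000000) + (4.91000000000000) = 6.45000000000000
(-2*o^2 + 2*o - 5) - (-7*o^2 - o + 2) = 5*o^2 + 3*o - 7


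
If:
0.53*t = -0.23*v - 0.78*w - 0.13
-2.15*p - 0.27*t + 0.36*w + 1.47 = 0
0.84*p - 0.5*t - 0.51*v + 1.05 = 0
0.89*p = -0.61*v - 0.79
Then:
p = -0.06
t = 3.23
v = -1.21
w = -2.01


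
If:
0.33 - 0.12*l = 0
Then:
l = 2.75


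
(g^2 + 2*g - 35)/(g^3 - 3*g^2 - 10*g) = (g + 7)/(g*(g + 2))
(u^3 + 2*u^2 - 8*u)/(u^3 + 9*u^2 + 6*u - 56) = u/(u + 7)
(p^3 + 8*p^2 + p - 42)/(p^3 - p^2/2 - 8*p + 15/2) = 2*(p^2 + 5*p - 14)/(2*p^2 - 7*p + 5)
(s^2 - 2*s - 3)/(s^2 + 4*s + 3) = (s - 3)/(s + 3)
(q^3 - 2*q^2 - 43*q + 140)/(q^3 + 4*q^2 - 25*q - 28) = (q - 5)/(q + 1)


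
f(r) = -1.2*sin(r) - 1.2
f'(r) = -1.2*cos(r)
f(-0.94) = -0.23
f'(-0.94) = -0.71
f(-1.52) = -0.00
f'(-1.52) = -0.06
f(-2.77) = -0.76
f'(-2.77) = 1.12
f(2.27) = -2.12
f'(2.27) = 0.77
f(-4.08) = -2.17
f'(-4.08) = 0.71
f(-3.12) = -1.17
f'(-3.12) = 1.20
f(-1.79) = -0.03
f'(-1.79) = 0.26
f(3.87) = -0.40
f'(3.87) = 0.90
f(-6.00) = -1.54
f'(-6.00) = -1.15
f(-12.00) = -1.84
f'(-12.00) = -1.01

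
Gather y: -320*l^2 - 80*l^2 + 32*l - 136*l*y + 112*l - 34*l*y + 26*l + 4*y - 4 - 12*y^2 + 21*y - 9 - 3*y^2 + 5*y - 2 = -400*l^2 + 170*l - 15*y^2 + y*(30 - 170*l) - 15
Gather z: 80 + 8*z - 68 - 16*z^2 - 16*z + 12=-16*z^2 - 8*z + 24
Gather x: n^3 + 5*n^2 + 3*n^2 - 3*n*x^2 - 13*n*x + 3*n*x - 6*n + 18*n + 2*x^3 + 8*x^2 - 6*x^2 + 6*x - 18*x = n^3 + 8*n^2 + 12*n + 2*x^3 + x^2*(2 - 3*n) + x*(-10*n - 12)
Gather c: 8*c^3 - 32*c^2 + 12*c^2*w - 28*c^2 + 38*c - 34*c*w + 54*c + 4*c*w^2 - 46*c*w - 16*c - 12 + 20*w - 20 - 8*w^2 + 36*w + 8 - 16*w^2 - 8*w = 8*c^3 + c^2*(12*w - 60) + c*(4*w^2 - 80*w + 76) - 24*w^2 + 48*w - 24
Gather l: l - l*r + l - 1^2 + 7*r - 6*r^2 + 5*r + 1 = l*(2 - r) - 6*r^2 + 12*r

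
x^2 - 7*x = x*(x - 7)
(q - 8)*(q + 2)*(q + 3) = q^3 - 3*q^2 - 34*q - 48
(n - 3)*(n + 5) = n^2 + 2*n - 15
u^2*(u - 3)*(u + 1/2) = u^4 - 5*u^3/2 - 3*u^2/2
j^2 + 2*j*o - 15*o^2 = (j - 3*o)*(j + 5*o)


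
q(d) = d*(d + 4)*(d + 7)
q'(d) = d*(d + 4) + d*(d + 7) + (d + 4)*(d + 7) = 3*d^2 + 22*d + 28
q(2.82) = 188.86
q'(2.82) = 113.90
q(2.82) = 188.86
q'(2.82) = 113.90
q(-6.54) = 7.64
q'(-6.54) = 12.43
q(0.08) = 2.31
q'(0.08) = 29.78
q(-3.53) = -5.76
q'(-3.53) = -12.28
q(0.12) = 3.52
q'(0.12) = 30.68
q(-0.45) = -10.46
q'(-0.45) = 18.71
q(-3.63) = -4.53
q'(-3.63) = -12.33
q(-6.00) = 12.00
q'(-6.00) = 4.00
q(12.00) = 3648.00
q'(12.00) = 724.00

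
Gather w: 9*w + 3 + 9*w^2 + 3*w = 9*w^2 + 12*w + 3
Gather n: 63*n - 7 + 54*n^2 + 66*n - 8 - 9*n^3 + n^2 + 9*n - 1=-9*n^3 + 55*n^2 + 138*n - 16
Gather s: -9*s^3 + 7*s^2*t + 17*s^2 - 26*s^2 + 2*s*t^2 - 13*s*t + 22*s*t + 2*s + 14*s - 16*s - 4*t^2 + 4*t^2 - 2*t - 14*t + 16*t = -9*s^3 + s^2*(7*t - 9) + s*(2*t^2 + 9*t)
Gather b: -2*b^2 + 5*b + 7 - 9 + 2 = -2*b^2 + 5*b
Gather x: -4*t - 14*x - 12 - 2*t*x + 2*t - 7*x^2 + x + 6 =-2*t - 7*x^2 + x*(-2*t - 13) - 6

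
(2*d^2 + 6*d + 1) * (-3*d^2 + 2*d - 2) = -6*d^4 - 14*d^3 + 5*d^2 - 10*d - 2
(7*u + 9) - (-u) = 8*u + 9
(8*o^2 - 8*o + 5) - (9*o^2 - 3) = -o^2 - 8*o + 8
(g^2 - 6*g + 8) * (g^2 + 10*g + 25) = g^4 + 4*g^3 - 27*g^2 - 70*g + 200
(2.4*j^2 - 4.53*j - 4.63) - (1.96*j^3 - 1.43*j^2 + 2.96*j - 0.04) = -1.96*j^3 + 3.83*j^2 - 7.49*j - 4.59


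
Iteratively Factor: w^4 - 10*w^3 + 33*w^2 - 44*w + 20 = (w - 5)*(w^3 - 5*w^2 + 8*w - 4) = (w - 5)*(w - 1)*(w^2 - 4*w + 4) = (w - 5)*(w - 2)*(w - 1)*(w - 2)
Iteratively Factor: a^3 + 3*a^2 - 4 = (a + 2)*(a^2 + a - 2) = (a - 1)*(a + 2)*(a + 2)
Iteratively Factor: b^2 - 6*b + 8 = (b - 2)*(b - 4)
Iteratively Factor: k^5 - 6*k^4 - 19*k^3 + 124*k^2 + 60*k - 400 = (k + 2)*(k^4 - 8*k^3 - 3*k^2 + 130*k - 200) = (k + 2)*(k + 4)*(k^3 - 12*k^2 + 45*k - 50) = (k - 2)*(k + 2)*(k + 4)*(k^2 - 10*k + 25) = (k - 5)*(k - 2)*(k + 2)*(k + 4)*(k - 5)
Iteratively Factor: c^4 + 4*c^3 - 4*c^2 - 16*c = (c)*(c^3 + 4*c^2 - 4*c - 16) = c*(c - 2)*(c^2 + 6*c + 8) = c*(c - 2)*(c + 4)*(c + 2)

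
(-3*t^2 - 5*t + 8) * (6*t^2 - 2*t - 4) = -18*t^4 - 24*t^3 + 70*t^2 + 4*t - 32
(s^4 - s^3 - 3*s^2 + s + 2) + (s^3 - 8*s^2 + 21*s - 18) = s^4 - 11*s^2 + 22*s - 16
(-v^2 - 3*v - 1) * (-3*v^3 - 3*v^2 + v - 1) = 3*v^5 + 12*v^4 + 11*v^3 + v^2 + 2*v + 1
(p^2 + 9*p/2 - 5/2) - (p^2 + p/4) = 17*p/4 - 5/2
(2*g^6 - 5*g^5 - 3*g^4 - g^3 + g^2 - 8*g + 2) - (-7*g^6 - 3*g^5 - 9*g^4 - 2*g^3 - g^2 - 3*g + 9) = 9*g^6 - 2*g^5 + 6*g^4 + g^3 + 2*g^2 - 5*g - 7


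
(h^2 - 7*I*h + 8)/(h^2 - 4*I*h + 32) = (h + I)/(h + 4*I)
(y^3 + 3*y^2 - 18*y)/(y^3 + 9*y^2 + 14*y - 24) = y*(y - 3)/(y^2 + 3*y - 4)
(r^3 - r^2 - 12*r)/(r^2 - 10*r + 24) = r*(r + 3)/(r - 6)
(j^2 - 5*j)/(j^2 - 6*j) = (j - 5)/(j - 6)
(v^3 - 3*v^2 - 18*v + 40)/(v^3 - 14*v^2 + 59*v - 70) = (v + 4)/(v - 7)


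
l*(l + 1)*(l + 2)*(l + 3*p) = l^4 + 3*l^3*p + 3*l^3 + 9*l^2*p + 2*l^2 + 6*l*p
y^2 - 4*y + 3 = (y - 3)*(y - 1)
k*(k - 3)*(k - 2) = k^3 - 5*k^2 + 6*k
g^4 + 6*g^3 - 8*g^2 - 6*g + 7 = (g - 1)^2*(g + 1)*(g + 7)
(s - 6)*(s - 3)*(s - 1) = s^3 - 10*s^2 + 27*s - 18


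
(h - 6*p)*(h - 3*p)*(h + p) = h^3 - 8*h^2*p + 9*h*p^2 + 18*p^3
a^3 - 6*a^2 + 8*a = a*(a - 4)*(a - 2)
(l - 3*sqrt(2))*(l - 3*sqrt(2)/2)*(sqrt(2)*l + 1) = sqrt(2)*l^3 - 8*l^2 + 9*sqrt(2)*l/2 + 9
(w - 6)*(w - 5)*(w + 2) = w^3 - 9*w^2 + 8*w + 60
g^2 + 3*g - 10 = (g - 2)*(g + 5)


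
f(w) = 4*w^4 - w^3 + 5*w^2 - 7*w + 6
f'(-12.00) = -28207.00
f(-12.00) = 85482.00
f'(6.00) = 3401.00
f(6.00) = 5112.00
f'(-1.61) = -97.65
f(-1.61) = 61.28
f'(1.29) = 35.25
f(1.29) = 14.22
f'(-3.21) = -599.23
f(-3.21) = 537.76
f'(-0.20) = -9.25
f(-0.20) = 7.61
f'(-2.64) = -348.70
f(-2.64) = 272.03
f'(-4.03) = -1143.24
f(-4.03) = 1235.93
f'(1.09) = 21.06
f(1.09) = 8.66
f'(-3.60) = -828.38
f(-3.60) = 814.50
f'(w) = 16*w^3 - 3*w^2 + 10*w - 7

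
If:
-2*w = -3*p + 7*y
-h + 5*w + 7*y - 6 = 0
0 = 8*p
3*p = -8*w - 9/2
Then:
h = -123/16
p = 0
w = -9/16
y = 9/56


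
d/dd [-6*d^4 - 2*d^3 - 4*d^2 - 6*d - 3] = -24*d^3 - 6*d^2 - 8*d - 6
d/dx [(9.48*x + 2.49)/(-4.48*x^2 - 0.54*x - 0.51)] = (42.4704*x^2 + 22.3104*x - 3.4902)/(20.0704*x^4 + 4.8384*x^3 + 4.8612*x^2 + 0.5508*x + 0.2601)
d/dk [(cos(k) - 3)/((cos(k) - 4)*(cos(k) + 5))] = (cos(k)^2 - 6*cos(k) + 17)*sin(k)/((cos(k) - 4)^2*(cos(k) + 5)^2)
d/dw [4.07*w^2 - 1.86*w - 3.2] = 8.14*w - 1.86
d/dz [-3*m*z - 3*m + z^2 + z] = -3*m + 2*z + 1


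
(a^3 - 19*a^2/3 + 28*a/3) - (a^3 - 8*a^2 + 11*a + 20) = 5*a^2/3 - 5*a/3 - 20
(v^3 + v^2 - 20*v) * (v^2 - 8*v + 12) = v^5 - 7*v^4 - 16*v^3 + 172*v^2 - 240*v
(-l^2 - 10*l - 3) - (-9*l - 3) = -l^2 - l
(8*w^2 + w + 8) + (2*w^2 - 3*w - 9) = 10*w^2 - 2*w - 1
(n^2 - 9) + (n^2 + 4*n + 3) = 2*n^2 + 4*n - 6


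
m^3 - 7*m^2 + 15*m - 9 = (m - 3)^2*(m - 1)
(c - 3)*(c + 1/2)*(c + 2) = c^3 - c^2/2 - 13*c/2 - 3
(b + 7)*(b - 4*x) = b^2 - 4*b*x + 7*b - 28*x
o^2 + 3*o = o*(o + 3)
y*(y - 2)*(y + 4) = y^3 + 2*y^2 - 8*y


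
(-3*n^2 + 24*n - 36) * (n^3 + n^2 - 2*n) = -3*n^5 + 21*n^4 - 6*n^3 - 84*n^2 + 72*n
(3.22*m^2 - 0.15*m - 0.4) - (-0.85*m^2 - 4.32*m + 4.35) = 4.07*m^2 + 4.17*m - 4.75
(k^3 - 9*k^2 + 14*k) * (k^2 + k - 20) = k^5 - 8*k^4 - 15*k^3 + 194*k^2 - 280*k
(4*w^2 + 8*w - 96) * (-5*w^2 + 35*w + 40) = -20*w^4 + 100*w^3 + 920*w^2 - 3040*w - 3840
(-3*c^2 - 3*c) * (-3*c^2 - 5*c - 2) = 9*c^4 + 24*c^3 + 21*c^2 + 6*c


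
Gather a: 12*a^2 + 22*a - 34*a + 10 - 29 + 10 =12*a^2 - 12*a - 9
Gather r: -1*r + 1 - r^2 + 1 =-r^2 - r + 2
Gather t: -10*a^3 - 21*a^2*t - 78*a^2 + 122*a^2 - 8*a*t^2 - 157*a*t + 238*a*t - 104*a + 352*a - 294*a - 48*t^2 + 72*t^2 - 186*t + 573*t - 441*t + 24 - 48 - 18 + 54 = -10*a^3 + 44*a^2 - 46*a + t^2*(24 - 8*a) + t*(-21*a^2 + 81*a - 54) + 12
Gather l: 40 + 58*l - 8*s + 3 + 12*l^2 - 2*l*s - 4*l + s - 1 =12*l^2 + l*(54 - 2*s) - 7*s + 42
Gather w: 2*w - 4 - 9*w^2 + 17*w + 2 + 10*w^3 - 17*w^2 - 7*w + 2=10*w^3 - 26*w^2 + 12*w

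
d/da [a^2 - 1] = 2*a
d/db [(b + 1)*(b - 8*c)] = 2*b - 8*c + 1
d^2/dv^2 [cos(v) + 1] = -cos(v)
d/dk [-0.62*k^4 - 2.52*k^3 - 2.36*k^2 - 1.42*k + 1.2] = -2.48*k^3 - 7.56*k^2 - 4.72*k - 1.42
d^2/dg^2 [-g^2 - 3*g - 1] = -2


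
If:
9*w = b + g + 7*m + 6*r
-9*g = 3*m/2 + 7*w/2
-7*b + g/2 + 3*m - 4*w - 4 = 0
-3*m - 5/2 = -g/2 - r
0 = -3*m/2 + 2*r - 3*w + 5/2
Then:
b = -5645/1877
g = -3864/1877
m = 2051/1877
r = 25555/3754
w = 9057/1877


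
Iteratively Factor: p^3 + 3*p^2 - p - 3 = (p + 1)*(p^2 + 2*p - 3) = (p + 1)*(p + 3)*(p - 1)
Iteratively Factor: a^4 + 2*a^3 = (a + 2)*(a^3) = a*(a + 2)*(a^2) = a^2*(a + 2)*(a)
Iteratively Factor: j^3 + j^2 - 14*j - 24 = (j + 3)*(j^2 - 2*j - 8) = (j - 4)*(j + 3)*(j + 2)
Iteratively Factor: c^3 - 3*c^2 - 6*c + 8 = (c - 4)*(c^2 + c - 2) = (c - 4)*(c + 2)*(c - 1)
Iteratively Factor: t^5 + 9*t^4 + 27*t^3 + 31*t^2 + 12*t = (t + 4)*(t^4 + 5*t^3 + 7*t^2 + 3*t) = (t + 1)*(t + 4)*(t^3 + 4*t^2 + 3*t) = t*(t + 1)*(t + 4)*(t^2 + 4*t + 3) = t*(t + 1)^2*(t + 4)*(t + 3)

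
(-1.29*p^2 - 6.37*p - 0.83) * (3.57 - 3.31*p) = 4.2699*p^3 + 16.4794*p^2 - 19.9936*p - 2.9631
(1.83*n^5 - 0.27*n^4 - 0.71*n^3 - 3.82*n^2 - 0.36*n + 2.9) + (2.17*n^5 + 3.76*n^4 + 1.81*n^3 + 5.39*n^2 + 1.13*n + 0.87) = 4.0*n^5 + 3.49*n^4 + 1.1*n^3 + 1.57*n^2 + 0.77*n + 3.77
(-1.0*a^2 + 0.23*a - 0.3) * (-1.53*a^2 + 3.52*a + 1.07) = 1.53*a^4 - 3.8719*a^3 + 0.1986*a^2 - 0.8099*a - 0.321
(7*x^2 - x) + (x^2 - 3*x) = 8*x^2 - 4*x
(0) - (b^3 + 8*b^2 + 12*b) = -b^3 - 8*b^2 - 12*b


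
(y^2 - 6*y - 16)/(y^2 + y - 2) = (y - 8)/(y - 1)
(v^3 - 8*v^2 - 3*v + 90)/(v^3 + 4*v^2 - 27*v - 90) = (v - 6)/(v + 6)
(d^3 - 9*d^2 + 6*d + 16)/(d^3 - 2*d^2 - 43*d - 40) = (d - 2)/(d + 5)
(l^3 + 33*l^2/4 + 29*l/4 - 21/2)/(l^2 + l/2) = (4*l^3 + 33*l^2 + 29*l - 42)/(2*l*(2*l + 1))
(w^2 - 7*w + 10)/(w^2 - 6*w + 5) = (w - 2)/(w - 1)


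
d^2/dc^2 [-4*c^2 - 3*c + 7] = -8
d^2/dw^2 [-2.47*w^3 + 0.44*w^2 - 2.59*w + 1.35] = 0.88 - 14.82*w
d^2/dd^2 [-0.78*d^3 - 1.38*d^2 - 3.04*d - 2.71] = -4.68*d - 2.76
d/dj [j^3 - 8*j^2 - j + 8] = 3*j^2 - 16*j - 1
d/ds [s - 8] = 1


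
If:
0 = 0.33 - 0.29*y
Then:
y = 1.14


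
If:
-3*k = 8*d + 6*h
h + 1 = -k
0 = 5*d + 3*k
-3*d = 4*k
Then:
No Solution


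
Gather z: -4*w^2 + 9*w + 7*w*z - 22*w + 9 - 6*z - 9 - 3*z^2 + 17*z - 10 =-4*w^2 - 13*w - 3*z^2 + z*(7*w + 11) - 10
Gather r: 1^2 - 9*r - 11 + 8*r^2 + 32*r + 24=8*r^2 + 23*r + 14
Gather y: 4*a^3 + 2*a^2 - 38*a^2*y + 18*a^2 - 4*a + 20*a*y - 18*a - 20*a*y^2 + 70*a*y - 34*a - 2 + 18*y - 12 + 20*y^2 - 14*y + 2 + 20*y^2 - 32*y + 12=4*a^3 + 20*a^2 - 56*a + y^2*(40 - 20*a) + y*(-38*a^2 + 90*a - 28)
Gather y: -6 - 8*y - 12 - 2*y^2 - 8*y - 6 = -2*y^2 - 16*y - 24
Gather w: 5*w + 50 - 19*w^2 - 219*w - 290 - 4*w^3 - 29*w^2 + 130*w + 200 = -4*w^3 - 48*w^2 - 84*w - 40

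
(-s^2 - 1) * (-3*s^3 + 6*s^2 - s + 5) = 3*s^5 - 6*s^4 + 4*s^3 - 11*s^2 + s - 5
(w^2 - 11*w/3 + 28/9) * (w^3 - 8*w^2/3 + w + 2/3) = w^5 - 19*w^4/3 + 125*w^3/9 - 305*w^2/27 + 2*w/3 + 56/27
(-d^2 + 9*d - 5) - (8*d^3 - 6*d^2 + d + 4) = -8*d^3 + 5*d^2 + 8*d - 9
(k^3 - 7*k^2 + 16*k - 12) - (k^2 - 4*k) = k^3 - 8*k^2 + 20*k - 12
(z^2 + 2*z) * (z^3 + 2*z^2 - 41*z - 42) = z^5 + 4*z^4 - 37*z^3 - 124*z^2 - 84*z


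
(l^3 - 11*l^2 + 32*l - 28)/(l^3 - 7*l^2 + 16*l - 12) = (l - 7)/(l - 3)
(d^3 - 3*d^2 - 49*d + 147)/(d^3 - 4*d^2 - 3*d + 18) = (d^2 - 49)/(d^2 - d - 6)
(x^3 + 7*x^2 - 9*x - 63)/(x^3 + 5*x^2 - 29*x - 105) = (x - 3)/(x - 5)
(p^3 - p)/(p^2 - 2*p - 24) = (p^3 - p)/(p^2 - 2*p - 24)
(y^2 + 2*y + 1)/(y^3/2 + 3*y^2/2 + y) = 2*(y + 1)/(y*(y + 2))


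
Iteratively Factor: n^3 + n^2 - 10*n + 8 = (n - 2)*(n^2 + 3*n - 4) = (n - 2)*(n + 4)*(n - 1)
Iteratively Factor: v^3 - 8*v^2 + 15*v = (v - 5)*(v^2 - 3*v) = v*(v - 5)*(v - 3)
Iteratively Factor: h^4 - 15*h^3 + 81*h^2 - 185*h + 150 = (h - 5)*(h^3 - 10*h^2 + 31*h - 30) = (h - 5)*(h - 2)*(h^2 - 8*h + 15) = (h - 5)*(h - 3)*(h - 2)*(h - 5)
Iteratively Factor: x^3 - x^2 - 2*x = (x - 2)*(x^2 + x) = (x - 2)*(x + 1)*(x)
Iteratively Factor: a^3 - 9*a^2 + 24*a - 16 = (a - 4)*(a^2 - 5*a + 4) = (a - 4)^2*(a - 1)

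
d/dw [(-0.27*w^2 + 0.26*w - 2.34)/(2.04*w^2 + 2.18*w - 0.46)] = (-1.119*w^2 + 9.7956*w + 4.9816)/(4.1616*w^4 + 8.8944*w^3 + 2.8756*w^2 - 2.0056*w + 0.2116)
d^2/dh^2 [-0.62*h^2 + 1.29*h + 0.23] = -1.24000000000000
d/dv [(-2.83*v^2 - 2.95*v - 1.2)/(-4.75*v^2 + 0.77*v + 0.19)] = (-16.1916*v^2 - 12.4754*v + 0.3635)/(22.5625*v^4 - 7.315*v^3 - 1.2121*v^2 + 0.2926*v + 0.0361)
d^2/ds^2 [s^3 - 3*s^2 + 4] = 6*s - 6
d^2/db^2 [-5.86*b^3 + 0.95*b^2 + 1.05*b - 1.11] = 1.9 - 35.16*b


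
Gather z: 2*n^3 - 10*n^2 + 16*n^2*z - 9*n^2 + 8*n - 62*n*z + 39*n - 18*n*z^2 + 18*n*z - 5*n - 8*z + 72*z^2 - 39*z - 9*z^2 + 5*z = 2*n^3 - 19*n^2 + 42*n + z^2*(63 - 18*n) + z*(16*n^2 - 44*n - 42)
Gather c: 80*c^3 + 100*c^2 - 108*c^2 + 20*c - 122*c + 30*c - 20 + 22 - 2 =80*c^3 - 8*c^2 - 72*c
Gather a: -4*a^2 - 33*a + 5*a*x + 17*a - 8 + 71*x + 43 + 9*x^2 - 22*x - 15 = -4*a^2 + a*(5*x - 16) + 9*x^2 + 49*x + 20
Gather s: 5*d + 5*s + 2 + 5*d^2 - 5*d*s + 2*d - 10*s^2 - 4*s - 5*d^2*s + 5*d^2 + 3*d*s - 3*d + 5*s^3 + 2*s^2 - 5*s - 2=10*d^2 + 4*d + 5*s^3 - 8*s^2 + s*(-5*d^2 - 2*d - 4)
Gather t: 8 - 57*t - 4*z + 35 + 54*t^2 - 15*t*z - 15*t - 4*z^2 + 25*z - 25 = 54*t^2 + t*(-15*z - 72) - 4*z^2 + 21*z + 18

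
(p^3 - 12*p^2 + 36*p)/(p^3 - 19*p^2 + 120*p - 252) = p/(p - 7)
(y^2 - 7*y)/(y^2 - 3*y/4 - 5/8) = 8*y*(7 - y)/(-8*y^2 + 6*y + 5)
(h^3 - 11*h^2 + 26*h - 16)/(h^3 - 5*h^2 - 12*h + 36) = (h^2 - 9*h + 8)/(h^2 - 3*h - 18)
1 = 1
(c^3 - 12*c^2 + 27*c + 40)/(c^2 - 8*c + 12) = (c^3 - 12*c^2 + 27*c + 40)/(c^2 - 8*c + 12)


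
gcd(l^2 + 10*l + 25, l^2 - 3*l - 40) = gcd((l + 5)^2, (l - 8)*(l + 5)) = l + 5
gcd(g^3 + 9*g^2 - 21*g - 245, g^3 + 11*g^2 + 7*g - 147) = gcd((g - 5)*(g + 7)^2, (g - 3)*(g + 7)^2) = g^2 + 14*g + 49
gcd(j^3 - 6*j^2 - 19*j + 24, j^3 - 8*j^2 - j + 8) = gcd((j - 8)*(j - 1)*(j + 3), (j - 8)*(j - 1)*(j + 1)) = j^2 - 9*j + 8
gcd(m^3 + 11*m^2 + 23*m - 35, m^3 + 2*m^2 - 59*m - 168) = m + 7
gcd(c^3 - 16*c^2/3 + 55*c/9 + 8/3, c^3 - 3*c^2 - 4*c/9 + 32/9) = c - 8/3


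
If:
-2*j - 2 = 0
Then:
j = -1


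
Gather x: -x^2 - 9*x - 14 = -x^2 - 9*x - 14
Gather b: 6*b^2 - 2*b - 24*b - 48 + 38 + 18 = 6*b^2 - 26*b + 8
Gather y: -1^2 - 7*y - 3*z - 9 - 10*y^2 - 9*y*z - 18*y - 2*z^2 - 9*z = -10*y^2 + y*(-9*z - 25) - 2*z^2 - 12*z - 10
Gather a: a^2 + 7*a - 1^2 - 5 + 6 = a^2 + 7*a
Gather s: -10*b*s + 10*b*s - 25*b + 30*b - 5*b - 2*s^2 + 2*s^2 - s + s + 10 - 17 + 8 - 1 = 0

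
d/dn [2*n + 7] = 2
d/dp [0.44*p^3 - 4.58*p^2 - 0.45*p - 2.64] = 1.32*p^2 - 9.16*p - 0.45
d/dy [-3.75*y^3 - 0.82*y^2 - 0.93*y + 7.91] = -11.25*y^2 - 1.64*y - 0.93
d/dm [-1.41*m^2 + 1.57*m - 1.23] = 1.57 - 2.82*m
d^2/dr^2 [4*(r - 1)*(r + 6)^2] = 24*r + 88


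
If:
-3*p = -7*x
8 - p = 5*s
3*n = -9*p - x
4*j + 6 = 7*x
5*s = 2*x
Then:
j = 45/26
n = -176/13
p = 56/13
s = 48/65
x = 24/13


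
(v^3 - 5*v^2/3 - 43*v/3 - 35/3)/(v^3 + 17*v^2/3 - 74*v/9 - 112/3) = 3*(v^2 - 4*v - 5)/(3*v^2 + 10*v - 48)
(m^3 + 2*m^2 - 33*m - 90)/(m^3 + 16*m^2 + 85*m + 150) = (m^2 - 3*m - 18)/(m^2 + 11*m + 30)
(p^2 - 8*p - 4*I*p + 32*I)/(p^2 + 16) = (p - 8)/(p + 4*I)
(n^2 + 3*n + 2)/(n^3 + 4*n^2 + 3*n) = (n + 2)/(n*(n + 3))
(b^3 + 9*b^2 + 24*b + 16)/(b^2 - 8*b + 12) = (b^3 + 9*b^2 + 24*b + 16)/(b^2 - 8*b + 12)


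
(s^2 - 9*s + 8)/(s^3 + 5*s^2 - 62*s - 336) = (s - 1)/(s^2 + 13*s + 42)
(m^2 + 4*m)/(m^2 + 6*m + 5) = m*(m + 4)/(m^2 + 6*m + 5)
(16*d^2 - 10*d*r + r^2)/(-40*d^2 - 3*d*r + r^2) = (-2*d + r)/(5*d + r)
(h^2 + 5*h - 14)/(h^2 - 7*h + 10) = (h + 7)/(h - 5)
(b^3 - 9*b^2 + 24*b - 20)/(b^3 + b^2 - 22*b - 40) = (b^2 - 4*b + 4)/(b^2 + 6*b + 8)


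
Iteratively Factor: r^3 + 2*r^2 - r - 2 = (r + 1)*(r^2 + r - 2) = (r - 1)*(r + 1)*(r + 2)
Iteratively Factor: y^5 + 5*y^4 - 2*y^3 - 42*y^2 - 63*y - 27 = (y - 3)*(y^4 + 8*y^3 + 22*y^2 + 24*y + 9) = (y - 3)*(y + 1)*(y^3 + 7*y^2 + 15*y + 9) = (y - 3)*(y + 1)*(y + 3)*(y^2 + 4*y + 3) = (y - 3)*(y + 1)*(y + 3)^2*(y + 1)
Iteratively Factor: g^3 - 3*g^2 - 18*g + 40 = (g + 4)*(g^2 - 7*g + 10) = (g - 5)*(g + 4)*(g - 2)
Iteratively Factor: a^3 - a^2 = (a)*(a^2 - a) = a*(a - 1)*(a)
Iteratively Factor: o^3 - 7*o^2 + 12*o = (o)*(o^2 - 7*o + 12) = o*(o - 4)*(o - 3)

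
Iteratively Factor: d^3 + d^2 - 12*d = (d + 4)*(d^2 - 3*d) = d*(d + 4)*(d - 3)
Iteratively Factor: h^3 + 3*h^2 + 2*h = (h + 1)*(h^2 + 2*h) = h*(h + 1)*(h + 2)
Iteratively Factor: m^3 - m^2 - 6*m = (m)*(m^2 - m - 6) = m*(m - 3)*(m + 2)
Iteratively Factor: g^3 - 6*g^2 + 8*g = (g)*(g^2 - 6*g + 8) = g*(g - 2)*(g - 4)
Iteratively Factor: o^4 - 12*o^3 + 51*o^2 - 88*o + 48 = (o - 4)*(o^3 - 8*o^2 + 19*o - 12) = (o - 4)^2*(o^2 - 4*o + 3) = (o - 4)^2*(o - 3)*(o - 1)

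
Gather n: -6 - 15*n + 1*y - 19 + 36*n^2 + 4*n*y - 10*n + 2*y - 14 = 36*n^2 + n*(4*y - 25) + 3*y - 39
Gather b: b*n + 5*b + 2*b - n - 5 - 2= b*(n + 7) - n - 7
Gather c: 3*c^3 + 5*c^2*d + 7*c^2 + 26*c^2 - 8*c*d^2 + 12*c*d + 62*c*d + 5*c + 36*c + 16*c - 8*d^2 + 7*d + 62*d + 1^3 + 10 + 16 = 3*c^3 + c^2*(5*d + 33) + c*(-8*d^2 + 74*d + 57) - 8*d^2 + 69*d + 27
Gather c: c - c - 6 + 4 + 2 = 0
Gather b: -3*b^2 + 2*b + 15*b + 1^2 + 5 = -3*b^2 + 17*b + 6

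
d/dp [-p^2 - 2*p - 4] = -2*p - 2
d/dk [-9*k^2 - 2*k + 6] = -18*k - 2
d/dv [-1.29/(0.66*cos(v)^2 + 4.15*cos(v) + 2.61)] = -(1.7028*cos(v) + 5.3535)*sin(v)/(0.66*cos(v)^2 + 4.15*cos(v) + 2.61)^2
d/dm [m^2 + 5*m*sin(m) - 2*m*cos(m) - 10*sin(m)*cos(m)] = 2*m*sin(m) + 5*m*cos(m) + 2*m + 5*sin(m) - 2*cos(m) - 10*cos(2*m)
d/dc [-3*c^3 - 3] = -9*c^2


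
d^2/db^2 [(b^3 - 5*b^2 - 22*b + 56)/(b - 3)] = 2*(b^3 - 9*b^2 + 27*b - 55)/(b^3 - 9*b^2 + 27*b - 27)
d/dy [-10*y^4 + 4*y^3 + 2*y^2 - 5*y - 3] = -40*y^3 + 12*y^2 + 4*y - 5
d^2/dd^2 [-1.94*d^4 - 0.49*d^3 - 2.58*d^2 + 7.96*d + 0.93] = -23.28*d^2 - 2.94*d - 5.16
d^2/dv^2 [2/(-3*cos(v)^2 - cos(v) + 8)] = 2*(36*sin(v)^4 - 115*sin(v)^2 - 13*cos(v)/4 + 9*cos(3*v)/4 + 29)/(-3*sin(v)^2 + cos(v) - 5)^3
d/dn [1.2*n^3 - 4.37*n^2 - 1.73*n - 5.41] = 3.6*n^2 - 8.74*n - 1.73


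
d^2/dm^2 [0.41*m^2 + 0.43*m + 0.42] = 0.820000000000000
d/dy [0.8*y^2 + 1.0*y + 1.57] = 1.6*y + 1.0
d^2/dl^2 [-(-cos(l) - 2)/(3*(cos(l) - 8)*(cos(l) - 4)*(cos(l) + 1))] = (-768*(1 - cos(l)^2)^2 - 42*sin(l)^6 - 4*cos(l)^7 - 27*cos(l)^6 + 207*cos(l)^5 - 366*cos(l)^3 - 3330*cos(l)^2 - 656*cos(l) + 2538)/(3*(cos(l) - 8)^3*(cos(l) - 4)^3*(cos(l) + 1)^3)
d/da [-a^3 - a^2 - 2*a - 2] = -3*a^2 - 2*a - 2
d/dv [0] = 0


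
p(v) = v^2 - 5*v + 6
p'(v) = 2*v - 5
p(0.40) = 4.16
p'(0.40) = -4.20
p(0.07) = 5.65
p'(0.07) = -4.86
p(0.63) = 3.25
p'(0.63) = -3.74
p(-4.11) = 43.44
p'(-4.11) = -13.22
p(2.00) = 0.00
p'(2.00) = -1.00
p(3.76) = 1.34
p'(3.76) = 2.52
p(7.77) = 27.52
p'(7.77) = 10.54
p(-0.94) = 11.58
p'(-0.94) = -6.88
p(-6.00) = 72.00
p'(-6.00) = -17.00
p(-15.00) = 306.00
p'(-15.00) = -35.00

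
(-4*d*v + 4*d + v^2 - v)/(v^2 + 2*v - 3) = (-4*d + v)/(v + 3)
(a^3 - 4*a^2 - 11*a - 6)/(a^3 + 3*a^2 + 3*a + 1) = (a - 6)/(a + 1)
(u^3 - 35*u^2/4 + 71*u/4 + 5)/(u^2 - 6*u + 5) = (u^2 - 15*u/4 - 1)/(u - 1)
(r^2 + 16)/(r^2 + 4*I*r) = (r - 4*I)/r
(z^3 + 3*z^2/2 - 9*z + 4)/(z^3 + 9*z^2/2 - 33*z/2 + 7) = (z + 4)/(z + 7)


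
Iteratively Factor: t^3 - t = (t - 1)*(t^2 + t) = (t - 1)*(t + 1)*(t)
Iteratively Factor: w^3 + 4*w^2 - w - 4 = (w + 1)*(w^2 + 3*w - 4) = (w - 1)*(w + 1)*(w + 4)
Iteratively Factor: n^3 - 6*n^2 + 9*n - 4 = (n - 1)*(n^2 - 5*n + 4) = (n - 1)^2*(n - 4)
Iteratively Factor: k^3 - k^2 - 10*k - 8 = (k - 4)*(k^2 + 3*k + 2) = (k - 4)*(k + 2)*(k + 1)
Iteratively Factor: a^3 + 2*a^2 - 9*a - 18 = (a - 3)*(a^2 + 5*a + 6) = (a - 3)*(a + 3)*(a + 2)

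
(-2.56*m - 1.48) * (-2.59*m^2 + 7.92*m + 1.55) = 6.6304*m^3 - 16.442*m^2 - 15.6896*m - 2.294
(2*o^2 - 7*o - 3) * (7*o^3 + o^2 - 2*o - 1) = 14*o^5 - 47*o^4 - 32*o^3 + 9*o^2 + 13*o + 3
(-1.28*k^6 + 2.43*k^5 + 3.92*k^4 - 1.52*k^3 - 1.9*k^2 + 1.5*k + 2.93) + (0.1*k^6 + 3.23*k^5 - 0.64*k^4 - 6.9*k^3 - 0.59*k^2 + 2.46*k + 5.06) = -1.18*k^6 + 5.66*k^5 + 3.28*k^4 - 8.42*k^3 - 2.49*k^2 + 3.96*k + 7.99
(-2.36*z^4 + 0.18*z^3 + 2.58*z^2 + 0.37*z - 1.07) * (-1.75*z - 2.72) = 4.13*z^5 + 6.1042*z^4 - 5.0046*z^3 - 7.6651*z^2 + 0.8661*z + 2.9104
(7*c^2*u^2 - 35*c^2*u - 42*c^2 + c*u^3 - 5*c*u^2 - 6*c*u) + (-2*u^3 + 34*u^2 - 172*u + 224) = 7*c^2*u^2 - 35*c^2*u - 42*c^2 + c*u^3 - 5*c*u^2 - 6*c*u - 2*u^3 + 34*u^2 - 172*u + 224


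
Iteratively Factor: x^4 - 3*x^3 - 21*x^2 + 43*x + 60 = (x - 3)*(x^3 - 21*x - 20) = (x - 3)*(x + 4)*(x^2 - 4*x - 5) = (x - 5)*(x - 3)*(x + 4)*(x + 1)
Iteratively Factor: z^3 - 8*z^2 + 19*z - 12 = (z - 3)*(z^2 - 5*z + 4) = (z - 4)*(z - 3)*(z - 1)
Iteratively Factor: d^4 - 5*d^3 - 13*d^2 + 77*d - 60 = (d - 1)*(d^3 - 4*d^2 - 17*d + 60) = (d - 1)*(d + 4)*(d^2 - 8*d + 15) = (d - 3)*(d - 1)*(d + 4)*(d - 5)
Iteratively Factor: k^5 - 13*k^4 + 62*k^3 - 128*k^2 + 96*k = (k - 4)*(k^4 - 9*k^3 + 26*k^2 - 24*k) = (k - 4)*(k - 3)*(k^3 - 6*k^2 + 8*k) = k*(k - 4)*(k - 3)*(k^2 - 6*k + 8) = k*(k - 4)^2*(k - 3)*(k - 2)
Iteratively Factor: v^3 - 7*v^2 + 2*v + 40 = (v - 5)*(v^2 - 2*v - 8) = (v - 5)*(v + 2)*(v - 4)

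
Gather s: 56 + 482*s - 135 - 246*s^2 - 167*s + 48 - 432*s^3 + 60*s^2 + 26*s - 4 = -432*s^3 - 186*s^2 + 341*s - 35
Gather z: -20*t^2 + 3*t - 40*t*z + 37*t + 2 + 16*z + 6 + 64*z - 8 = -20*t^2 + 40*t + z*(80 - 40*t)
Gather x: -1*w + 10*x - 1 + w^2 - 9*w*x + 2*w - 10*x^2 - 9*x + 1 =w^2 + w - 10*x^2 + x*(1 - 9*w)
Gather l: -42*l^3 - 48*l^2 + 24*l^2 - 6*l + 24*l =-42*l^3 - 24*l^2 + 18*l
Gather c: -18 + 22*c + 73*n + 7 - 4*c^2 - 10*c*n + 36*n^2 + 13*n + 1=-4*c^2 + c*(22 - 10*n) + 36*n^2 + 86*n - 10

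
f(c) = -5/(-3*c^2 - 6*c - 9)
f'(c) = -5*(6*c + 6)/(-3*c^2 - 6*c - 9)^2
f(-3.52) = 0.20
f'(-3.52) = 0.12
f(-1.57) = 0.72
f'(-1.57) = 0.35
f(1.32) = 0.23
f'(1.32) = -0.14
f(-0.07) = 0.58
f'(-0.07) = -0.38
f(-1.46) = 0.75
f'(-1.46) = 0.31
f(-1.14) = 0.83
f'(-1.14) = 0.11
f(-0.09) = 0.59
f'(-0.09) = -0.38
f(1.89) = 0.16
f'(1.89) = -0.09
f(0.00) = 0.56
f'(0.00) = -0.37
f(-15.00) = 0.01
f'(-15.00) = 0.00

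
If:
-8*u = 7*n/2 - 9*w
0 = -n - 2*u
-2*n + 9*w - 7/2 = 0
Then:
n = -7/5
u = 7/10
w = 7/90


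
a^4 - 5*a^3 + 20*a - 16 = (a - 4)*(a - 2)*(a - 1)*(a + 2)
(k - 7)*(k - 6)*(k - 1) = k^3 - 14*k^2 + 55*k - 42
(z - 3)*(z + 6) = z^2 + 3*z - 18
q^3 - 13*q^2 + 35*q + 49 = (q - 7)^2*(q + 1)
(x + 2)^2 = x^2 + 4*x + 4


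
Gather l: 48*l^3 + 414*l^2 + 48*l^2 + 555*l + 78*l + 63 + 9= 48*l^3 + 462*l^2 + 633*l + 72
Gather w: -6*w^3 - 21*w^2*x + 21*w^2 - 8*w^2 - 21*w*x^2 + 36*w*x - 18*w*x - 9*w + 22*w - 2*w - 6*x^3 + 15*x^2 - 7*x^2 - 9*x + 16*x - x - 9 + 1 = -6*w^3 + w^2*(13 - 21*x) + w*(-21*x^2 + 18*x + 11) - 6*x^3 + 8*x^2 + 6*x - 8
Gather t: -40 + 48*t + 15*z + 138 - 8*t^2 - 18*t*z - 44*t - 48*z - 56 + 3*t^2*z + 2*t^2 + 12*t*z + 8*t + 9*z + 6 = t^2*(3*z - 6) + t*(12 - 6*z) - 24*z + 48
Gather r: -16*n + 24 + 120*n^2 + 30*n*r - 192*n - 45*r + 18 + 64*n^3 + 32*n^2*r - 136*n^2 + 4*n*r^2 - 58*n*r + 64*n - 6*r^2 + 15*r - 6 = 64*n^3 - 16*n^2 - 144*n + r^2*(4*n - 6) + r*(32*n^2 - 28*n - 30) + 36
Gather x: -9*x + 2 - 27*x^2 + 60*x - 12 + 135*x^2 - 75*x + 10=108*x^2 - 24*x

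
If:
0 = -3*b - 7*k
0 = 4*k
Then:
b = 0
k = 0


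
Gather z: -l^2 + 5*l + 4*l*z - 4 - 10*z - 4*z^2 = -l^2 + 5*l - 4*z^2 + z*(4*l - 10) - 4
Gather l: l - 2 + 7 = l + 5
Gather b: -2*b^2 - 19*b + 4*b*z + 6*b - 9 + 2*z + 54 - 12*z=-2*b^2 + b*(4*z - 13) - 10*z + 45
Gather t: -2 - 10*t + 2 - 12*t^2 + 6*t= -12*t^2 - 4*t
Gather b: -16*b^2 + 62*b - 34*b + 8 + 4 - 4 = -16*b^2 + 28*b + 8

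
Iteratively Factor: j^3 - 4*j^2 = (j - 4)*(j^2) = j*(j - 4)*(j)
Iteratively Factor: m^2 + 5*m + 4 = (m + 4)*(m + 1)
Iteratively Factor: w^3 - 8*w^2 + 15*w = (w)*(w^2 - 8*w + 15) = w*(w - 3)*(w - 5)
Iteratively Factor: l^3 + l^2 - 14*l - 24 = (l - 4)*(l^2 + 5*l + 6) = (l - 4)*(l + 2)*(l + 3)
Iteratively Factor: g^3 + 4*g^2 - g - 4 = (g + 4)*(g^2 - 1) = (g + 1)*(g + 4)*(g - 1)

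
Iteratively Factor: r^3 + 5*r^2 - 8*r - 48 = (r + 4)*(r^2 + r - 12) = (r + 4)^2*(r - 3)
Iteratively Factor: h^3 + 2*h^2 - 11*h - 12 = (h + 4)*(h^2 - 2*h - 3) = (h - 3)*(h + 4)*(h + 1)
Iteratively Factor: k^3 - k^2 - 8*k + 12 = (k - 2)*(k^2 + k - 6) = (k - 2)*(k + 3)*(k - 2)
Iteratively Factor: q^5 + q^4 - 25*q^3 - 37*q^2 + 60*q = (q + 3)*(q^4 - 2*q^3 - 19*q^2 + 20*q) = (q - 1)*(q + 3)*(q^3 - q^2 - 20*q) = (q - 5)*(q - 1)*(q + 3)*(q^2 + 4*q) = (q - 5)*(q - 1)*(q + 3)*(q + 4)*(q)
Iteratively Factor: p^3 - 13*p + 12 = (p - 1)*(p^2 + p - 12) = (p - 3)*(p - 1)*(p + 4)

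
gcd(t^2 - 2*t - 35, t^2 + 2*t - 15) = t + 5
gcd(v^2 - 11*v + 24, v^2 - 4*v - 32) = v - 8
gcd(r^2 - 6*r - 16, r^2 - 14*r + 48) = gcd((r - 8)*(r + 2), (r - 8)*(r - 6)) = r - 8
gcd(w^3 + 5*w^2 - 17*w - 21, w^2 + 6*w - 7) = w + 7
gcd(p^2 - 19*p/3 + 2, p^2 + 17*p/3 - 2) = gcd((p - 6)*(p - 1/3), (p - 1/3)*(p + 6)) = p - 1/3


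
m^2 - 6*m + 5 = (m - 5)*(m - 1)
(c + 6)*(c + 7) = c^2 + 13*c + 42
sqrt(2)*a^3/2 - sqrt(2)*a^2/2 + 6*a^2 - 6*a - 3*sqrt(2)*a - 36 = (a - 3)*(a + 6*sqrt(2))*(sqrt(2)*a/2 + sqrt(2))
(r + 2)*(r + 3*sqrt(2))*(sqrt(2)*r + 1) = sqrt(2)*r^3 + 2*sqrt(2)*r^2 + 7*r^2 + 3*sqrt(2)*r + 14*r + 6*sqrt(2)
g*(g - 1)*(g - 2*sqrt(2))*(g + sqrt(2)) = g^4 - sqrt(2)*g^3 - g^3 - 4*g^2 + sqrt(2)*g^2 + 4*g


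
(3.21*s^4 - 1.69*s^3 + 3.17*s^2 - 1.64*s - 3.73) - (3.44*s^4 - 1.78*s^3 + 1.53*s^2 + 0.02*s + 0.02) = -0.23*s^4 + 0.0900000000000001*s^3 + 1.64*s^2 - 1.66*s - 3.75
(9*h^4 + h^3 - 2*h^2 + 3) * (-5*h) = -45*h^5 - 5*h^4 + 10*h^3 - 15*h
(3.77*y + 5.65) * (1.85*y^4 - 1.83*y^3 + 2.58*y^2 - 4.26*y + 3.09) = 6.9745*y^5 + 3.5534*y^4 - 0.612900000000002*y^3 - 1.4832*y^2 - 12.4197*y + 17.4585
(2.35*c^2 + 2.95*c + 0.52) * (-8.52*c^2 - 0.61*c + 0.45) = -20.022*c^4 - 26.5675*c^3 - 5.1724*c^2 + 1.0103*c + 0.234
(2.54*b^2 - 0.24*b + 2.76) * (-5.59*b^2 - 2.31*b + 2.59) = -14.1986*b^4 - 4.5258*b^3 - 8.2954*b^2 - 6.9972*b + 7.1484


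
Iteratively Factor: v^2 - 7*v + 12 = (v - 4)*(v - 3)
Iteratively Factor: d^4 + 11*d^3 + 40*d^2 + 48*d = (d + 4)*(d^3 + 7*d^2 + 12*d) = (d + 3)*(d + 4)*(d^2 + 4*d) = d*(d + 3)*(d + 4)*(d + 4)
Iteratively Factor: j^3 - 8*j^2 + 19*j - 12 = (j - 3)*(j^2 - 5*j + 4) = (j - 4)*(j - 3)*(j - 1)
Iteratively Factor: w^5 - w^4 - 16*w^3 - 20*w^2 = (w)*(w^4 - w^3 - 16*w^2 - 20*w) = w*(w - 5)*(w^3 + 4*w^2 + 4*w) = w*(w - 5)*(w + 2)*(w^2 + 2*w) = w^2*(w - 5)*(w + 2)*(w + 2)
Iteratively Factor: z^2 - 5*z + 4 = (z - 1)*(z - 4)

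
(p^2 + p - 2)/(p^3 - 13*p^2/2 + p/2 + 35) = 2*(p - 1)/(2*p^2 - 17*p + 35)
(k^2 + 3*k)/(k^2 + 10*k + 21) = k/(k + 7)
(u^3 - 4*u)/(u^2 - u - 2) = u*(u + 2)/(u + 1)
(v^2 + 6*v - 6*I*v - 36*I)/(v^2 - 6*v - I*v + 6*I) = (v^2 + 6*v*(1 - I) - 36*I)/(v^2 - v*(6 + I) + 6*I)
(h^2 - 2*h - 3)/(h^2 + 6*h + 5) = (h - 3)/(h + 5)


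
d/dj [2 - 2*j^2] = -4*j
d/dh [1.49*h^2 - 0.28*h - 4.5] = 2.98*h - 0.28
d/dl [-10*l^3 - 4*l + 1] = -30*l^2 - 4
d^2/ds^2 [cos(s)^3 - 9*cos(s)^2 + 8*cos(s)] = -35*cos(s)/4 + 18*cos(2*s) - 9*cos(3*s)/4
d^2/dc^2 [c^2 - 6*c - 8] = 2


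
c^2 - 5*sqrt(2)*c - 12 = (c - 6*sqrt(2))*(c + sqrt(2))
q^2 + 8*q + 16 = (q + 4)^2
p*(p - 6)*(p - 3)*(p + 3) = p^4 - 6*p^3 - 9*p^2 + 54*p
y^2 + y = y*(y + 1)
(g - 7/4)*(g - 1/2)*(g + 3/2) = g^3 - 3*g^2/4 - 5*g/2 + 21/16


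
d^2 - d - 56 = (d - 8)*(d + 7)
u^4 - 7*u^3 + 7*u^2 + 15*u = u*(u - 5)*(u - 3)*(u + 1)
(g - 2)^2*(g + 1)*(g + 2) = g^4 - g^3 - 6*g^2 + 4*g + 8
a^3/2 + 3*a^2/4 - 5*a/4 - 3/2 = (a/2 + 1)*(a - 3/2)*(a + 1)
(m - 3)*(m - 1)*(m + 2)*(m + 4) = m^4 + 2*m^3 - 13*m^2 - 14*m + 24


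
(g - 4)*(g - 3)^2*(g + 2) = g^4 - 8*g^3 + 13*g^2 + 30*g - 72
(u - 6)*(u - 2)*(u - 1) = u^3 - 9*u^2 + 20*u - 12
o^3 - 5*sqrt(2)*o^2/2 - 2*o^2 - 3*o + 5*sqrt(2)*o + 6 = (o - 2)*(o - 3*sqrt(2))*(o + sqrt(2)/2)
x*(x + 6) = x^2 + 6*x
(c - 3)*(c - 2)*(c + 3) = c^3 - 2*c^2 - 9*c + 18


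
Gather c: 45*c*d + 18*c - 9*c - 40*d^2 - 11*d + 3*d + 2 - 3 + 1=c*(45*d + 9) - 40*d^2 - 8*d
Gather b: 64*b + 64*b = 128*b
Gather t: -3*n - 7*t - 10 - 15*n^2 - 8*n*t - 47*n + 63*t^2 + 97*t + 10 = -15*n^2 - 50*n + 63*t^2 + t*(90 - 8*n)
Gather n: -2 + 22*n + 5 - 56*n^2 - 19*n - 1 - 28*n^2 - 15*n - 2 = -84*n^2 - 12*n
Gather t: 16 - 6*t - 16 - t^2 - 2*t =-t^2 - 8*t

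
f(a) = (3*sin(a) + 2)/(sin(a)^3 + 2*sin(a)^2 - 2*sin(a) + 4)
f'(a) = (3*sin(a) + 2)*(-3*sin(a)^2*cos(a) - 4*sin(a)*cos(a) + 2*cos(a))/(sin(a)^3 + 2*sin(a)^2 - 2*sin(a) + 4)^2 + 3*cos(a)/(sin(a)^3 + 2*sin(a)^2 - 2*sin(a) + 4)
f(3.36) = 0.30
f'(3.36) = -0.82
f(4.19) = -0.09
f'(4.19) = -0.21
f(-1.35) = -0.13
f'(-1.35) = 0.08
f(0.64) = 1.02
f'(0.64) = 0.33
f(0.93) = 1.05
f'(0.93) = -0.04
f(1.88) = 1.02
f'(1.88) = 0.10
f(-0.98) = -0.08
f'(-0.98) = 0.24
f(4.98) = -0.13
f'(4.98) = 0.10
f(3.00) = 0.64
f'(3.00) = -1.02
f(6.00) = 0.25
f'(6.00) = 0.76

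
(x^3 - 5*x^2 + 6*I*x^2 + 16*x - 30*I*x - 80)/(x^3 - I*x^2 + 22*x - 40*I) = (x^2 + x*(-5 + 8*I) - 40*I)/(x^2 + I*x + 20)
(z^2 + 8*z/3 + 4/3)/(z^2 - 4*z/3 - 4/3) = (z + 2)/(z - 2)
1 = 1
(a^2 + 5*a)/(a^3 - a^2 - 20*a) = (a + 5)/(a^2 - a - 20)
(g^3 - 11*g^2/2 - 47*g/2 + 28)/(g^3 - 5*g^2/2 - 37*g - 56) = (g - 1)/(g + 2)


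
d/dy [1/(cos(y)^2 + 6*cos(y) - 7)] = 2*(cos(y) + 3)*sin(y)/(cos(y)^2 + 6*cos(y) - 7)^2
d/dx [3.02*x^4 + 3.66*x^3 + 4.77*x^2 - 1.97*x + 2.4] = 12.08*x^3 + 10.98*x^2 + 9.54*x - 1.97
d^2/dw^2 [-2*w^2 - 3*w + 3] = -4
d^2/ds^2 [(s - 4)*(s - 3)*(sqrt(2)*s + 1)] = 6*sqrt(2)*s - 14*sqrt(2) + 2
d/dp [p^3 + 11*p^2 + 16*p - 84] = 3*p^2 + 22*p + 16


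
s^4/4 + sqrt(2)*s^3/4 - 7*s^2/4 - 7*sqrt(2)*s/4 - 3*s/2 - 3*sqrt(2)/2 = (s/2 + 1/2)*(s/2 + sqrt(2)/2)*(s - 3)*(s + 2)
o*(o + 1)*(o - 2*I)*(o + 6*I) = o^4 + o^3 + 4*I*o^3 + 12*o^2 + 4*I*o^2 + 12*o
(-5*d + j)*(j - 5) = -5*d*j + 25*d + j^2 - 5*j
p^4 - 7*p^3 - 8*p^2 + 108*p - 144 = (p - 6)*(p - 3)*(p - 2)*(p + 4)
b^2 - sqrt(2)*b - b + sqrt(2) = (b - 1)*(b - sqrt(2))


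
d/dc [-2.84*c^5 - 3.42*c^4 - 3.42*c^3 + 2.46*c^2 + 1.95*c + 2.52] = -14.2*c^4 - 13.68*c^3 - 10.26*c^2 + 4.92*c + 1.95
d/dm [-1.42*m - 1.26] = -1.42000000000000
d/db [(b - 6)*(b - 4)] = 2*b - 10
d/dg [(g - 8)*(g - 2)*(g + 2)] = 3*g^2 - 16*g - 4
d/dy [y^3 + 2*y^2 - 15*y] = 3*y^2 + 4*y - 15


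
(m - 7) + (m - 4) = 2*m - 11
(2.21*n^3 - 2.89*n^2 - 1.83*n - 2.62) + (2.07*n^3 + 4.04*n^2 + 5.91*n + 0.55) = 4.28*n^3 + 1.15*n^2 + 4.08*n - 2.07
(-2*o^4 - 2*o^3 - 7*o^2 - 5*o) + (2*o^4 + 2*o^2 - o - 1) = -2*o^3 - 5*o^2 - 6*o - 1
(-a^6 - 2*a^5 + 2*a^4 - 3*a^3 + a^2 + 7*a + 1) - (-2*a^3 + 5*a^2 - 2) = -a^6 - 2*a^5 + 2*a^4 - a^3 - 4*a^2 + 7*a + 3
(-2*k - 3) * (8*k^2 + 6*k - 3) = -16*k^3 - 36*k^2 - 12*k + 9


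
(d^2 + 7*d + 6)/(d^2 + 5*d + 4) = (d + 6)/(d + 4)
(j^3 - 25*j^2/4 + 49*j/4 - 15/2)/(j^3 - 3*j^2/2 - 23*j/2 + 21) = (4*j - 5)/(2*(2*j + 7))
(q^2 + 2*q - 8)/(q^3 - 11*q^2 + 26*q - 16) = (q + 4)/(q^2 - 9*q + 8)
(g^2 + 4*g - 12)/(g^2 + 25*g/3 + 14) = 3*(g - 2)/(3*g + 7)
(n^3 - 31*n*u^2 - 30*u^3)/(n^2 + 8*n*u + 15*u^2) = (n^2 - 5*n*u - 6*u^2)/(n + 3*u)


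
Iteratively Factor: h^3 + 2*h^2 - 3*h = (h + 3)*(h^2 - h) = h*(h + 3)*(h - 1)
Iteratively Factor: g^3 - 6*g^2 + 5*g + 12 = (g + 1)*(g^2 - 7*g + 12) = (g - 4)*(g + 1)*(g - 3)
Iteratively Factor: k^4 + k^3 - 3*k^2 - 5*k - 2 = (k + 1)*(k^3 - 3*k - 2) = (k + 1)^2*(k^2 - k - 2) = (k - 2)*(k + 1)^2*(k + 1)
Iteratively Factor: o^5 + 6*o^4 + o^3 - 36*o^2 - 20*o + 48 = (o + 4)*(o^4 + 2*o^3 - 7*o^2 - 8*o + 12) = (o - 1)*(o + 4)*(o^3 + 3*o^2 - 4*o - 12) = (o - 1)*(o + 2)*(o + 4)*(o^2 + o - 6) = (o - 2)*(o - 1)*(o + 2)*(o + 4)*(o + 3)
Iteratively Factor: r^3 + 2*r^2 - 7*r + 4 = (r + 4)*(r^2 - 2*r + 1) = (r - 1)*(r + 4)*(r - 1)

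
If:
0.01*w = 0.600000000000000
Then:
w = 60.00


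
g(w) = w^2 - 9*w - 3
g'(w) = 2*w - 9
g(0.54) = -7.57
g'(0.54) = -7.92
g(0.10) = -3.89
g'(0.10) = -8.80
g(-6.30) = 93.39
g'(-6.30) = -21.60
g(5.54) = -22.17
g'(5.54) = 2.08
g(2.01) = -17.05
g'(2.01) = -4.98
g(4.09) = -23.08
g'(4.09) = -0.82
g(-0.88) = 5.69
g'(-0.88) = -10.76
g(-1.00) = 7.00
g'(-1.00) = -11.00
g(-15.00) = 357.00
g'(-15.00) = -39.00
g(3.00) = -21.00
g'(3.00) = -3.00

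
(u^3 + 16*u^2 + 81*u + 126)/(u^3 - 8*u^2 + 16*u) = (u^3 + 16*u^2 + 81*u + 126)/(u*(u^2 - 8*u + 16))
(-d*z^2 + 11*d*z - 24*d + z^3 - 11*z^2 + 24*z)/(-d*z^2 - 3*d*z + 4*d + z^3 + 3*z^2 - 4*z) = (z^2 - 11*z + 24)/(z^2 + 3*z - 4)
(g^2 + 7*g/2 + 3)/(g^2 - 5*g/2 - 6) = (g + 2)/(g - 4)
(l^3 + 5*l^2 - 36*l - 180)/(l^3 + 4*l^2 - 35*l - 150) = (l + 6)/(l + 5)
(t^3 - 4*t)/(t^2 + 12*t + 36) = t*(t^2 - 4)/(t^2 + 12*t + 36)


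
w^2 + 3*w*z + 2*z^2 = (w + z)*(w + 2*z)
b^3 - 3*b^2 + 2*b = b*(b - 2)*(b - 1)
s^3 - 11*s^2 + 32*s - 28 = (s - 7)*(s - 2)^2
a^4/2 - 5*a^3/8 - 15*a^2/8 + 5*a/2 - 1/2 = (a/2 + 1)*(a - 2)*(a - 1)*(a - 1/4)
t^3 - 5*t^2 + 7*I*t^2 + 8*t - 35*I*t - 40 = (t - 5)*(t - I)*(t + 8*I)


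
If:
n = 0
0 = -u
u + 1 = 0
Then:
No Solution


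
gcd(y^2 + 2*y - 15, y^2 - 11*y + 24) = y - 3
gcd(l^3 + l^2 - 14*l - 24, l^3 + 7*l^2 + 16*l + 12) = l^2 + 5*l + 6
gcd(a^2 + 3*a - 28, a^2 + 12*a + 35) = a + 7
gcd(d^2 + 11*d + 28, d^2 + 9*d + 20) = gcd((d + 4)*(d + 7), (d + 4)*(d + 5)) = d + 4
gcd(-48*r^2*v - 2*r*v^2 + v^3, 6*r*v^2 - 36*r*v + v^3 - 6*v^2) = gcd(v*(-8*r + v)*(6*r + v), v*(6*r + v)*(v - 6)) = 6*r*v + v^2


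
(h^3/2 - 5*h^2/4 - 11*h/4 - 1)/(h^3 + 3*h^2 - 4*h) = (2*h^3 - 5*h^2 - 11*h - 4)/(4*h*(h^2 + 3*h - 4))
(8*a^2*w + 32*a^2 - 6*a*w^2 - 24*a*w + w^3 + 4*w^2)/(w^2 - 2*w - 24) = (8*a^2 - 6*a*w + w^2)/(w - 6)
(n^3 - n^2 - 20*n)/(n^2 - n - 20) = n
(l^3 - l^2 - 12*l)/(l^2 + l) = (l^2 - l - 12)/(l + 1)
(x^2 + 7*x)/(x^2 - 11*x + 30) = x*(x + 7)/(x^2 - 11*x + 30)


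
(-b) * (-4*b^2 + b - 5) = 4*b^3 - b^2 + 5*b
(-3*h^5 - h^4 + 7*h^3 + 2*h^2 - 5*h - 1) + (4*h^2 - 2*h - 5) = -3*h^5 - h^4 + 7*h^3 + 6*h^2 - 7*h - 6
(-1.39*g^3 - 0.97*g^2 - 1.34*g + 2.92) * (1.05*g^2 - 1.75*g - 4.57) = -1.4595*g^5 + 1.414*g^4 + 6.6428*g^3 + 9.8439*g^2 + 1.0138*g - 13.3444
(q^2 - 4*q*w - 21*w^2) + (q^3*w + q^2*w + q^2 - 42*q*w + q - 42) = q^3*w + q^2*w + 2*q^2 - 46*q*w + q - 21*w^2 - 42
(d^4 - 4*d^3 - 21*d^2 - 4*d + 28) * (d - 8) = d^5 - 12*d^4 + 11*d^3 + 164*d^2 + 60*d - 224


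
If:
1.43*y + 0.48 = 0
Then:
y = -0.34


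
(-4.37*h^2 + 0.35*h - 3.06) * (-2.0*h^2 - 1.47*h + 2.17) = 8.74*h^4 + 5.7239*h^3 - 3.8774*h^2 + 5.2577*h - 6.6402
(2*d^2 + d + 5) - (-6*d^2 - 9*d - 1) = 8*d^2 + 10*d + 6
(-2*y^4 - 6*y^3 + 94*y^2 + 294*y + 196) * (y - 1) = -2*y^5 - 4*y^4 + 100*y^3 + 200*y^2 - 98*y - 196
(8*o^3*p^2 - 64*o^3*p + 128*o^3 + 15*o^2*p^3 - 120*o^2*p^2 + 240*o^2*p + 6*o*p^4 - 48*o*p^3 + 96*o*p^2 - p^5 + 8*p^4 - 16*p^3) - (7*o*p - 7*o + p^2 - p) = 8*o^3*p^2 - 64*o^3*p + 128*o^3 + 15*o^2*p^3 - 120*o^2*p^2 + 240*o^2*p + 6*o*p^4 - 48*o*p^3 + 96*o*p^2 - 7*o*p + 7*o - p^5 + 8*p^4 - 16*p^3 - p^2 + p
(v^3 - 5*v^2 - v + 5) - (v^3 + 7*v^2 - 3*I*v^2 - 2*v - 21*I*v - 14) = -12*v^2 + 3*I*v^2 + v + 21*I*v + 19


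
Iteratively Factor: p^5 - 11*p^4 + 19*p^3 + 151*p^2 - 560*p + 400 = (p - 4)*(p^4 - 7*p^3 - 9*p^2 + 115*p - 100) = (p - 4)*(p - 1)*(p^3 - 6*p^2 - 15*p + 100) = (p - 5)*(p - 4)*(p - 1)*(p^2 - p - 20) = (p - 5)^2*(p - 4)*(p - 1)*(p + 4)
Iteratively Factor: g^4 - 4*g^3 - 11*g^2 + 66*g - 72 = (g + 4)*(g^3 - 8*g^2 + 21*g - 18) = (g - 3)*(g + 4)*(g^2 - 5*g + 6) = (g - 3)*(g - 2)*(g + 4)*(g - 3)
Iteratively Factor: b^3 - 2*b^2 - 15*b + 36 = (b - 3)*(b^2 + b - 12) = (b - 3)^2*(b + 4)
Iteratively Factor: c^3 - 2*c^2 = (c)*(c^2 - 2*c) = c*(c - 2)*(c)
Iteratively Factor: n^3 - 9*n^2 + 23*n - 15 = (n - 5)*(n^2 - 4*n + 3) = (n - 5)*(n - 3)*(n - 1)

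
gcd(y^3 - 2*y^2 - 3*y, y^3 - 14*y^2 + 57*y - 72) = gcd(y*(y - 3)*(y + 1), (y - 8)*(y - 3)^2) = y - 3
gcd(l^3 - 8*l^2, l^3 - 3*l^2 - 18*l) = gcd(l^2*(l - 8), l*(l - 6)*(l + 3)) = l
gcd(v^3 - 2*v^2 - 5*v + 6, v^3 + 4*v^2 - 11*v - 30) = v^2 - v - 6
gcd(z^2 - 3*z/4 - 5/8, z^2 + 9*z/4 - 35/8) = z - 5/4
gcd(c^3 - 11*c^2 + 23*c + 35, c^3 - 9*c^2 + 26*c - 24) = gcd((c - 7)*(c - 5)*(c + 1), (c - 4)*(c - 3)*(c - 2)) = 1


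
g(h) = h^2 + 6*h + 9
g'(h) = 2*h + 6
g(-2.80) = 0.04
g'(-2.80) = 0.40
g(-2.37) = 0.40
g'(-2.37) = 1.26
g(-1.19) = 3.28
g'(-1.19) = 3.62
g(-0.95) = 4.20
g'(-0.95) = 4.10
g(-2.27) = 0.53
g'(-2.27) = 1.46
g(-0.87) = 4.54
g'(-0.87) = 4.26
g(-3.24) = 0.06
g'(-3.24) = -0.48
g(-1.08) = 3.69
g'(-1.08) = 3.84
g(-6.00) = 9.00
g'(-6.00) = -6.00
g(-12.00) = 81.00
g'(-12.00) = -18.00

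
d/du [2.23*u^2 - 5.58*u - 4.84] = 4.46*u - 5.58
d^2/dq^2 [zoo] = 0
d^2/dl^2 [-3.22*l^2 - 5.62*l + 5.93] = -6.44000000000000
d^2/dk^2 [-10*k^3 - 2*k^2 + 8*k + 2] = -60*k - 4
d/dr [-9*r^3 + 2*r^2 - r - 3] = -27*r^2 + 4*r - 1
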